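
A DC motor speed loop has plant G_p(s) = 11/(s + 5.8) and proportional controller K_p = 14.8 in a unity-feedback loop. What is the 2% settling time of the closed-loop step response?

T_s ≈ 0.0237 s

Closed-loop transfer function: T(s) = K_p·G_p(s)/(1 + K_p·G_p(s)) = 162.8/(s + 5.8 + 162.8) = 162.8/(s + 168.6).
Time constant τ = 1/168.6 = 0.005931 s, so the 2% settling time is about 4τ = 0.0237 s.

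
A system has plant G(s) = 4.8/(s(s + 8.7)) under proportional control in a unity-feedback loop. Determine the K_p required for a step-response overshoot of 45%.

From %OS = 100·exp(−πζ/√(1−ζ²)) = 45%, ζ = −ln(0.45)/√(π²+ln²(0.45)) = 0.2463.
Characteristic equation s² + 8.7s + 4.8K_p = 0 gives ζ = 8.7/(2√(4.8K_p)).
Setting ζ = 0.2463: √(4.8K_p) = 8.7/(2·0.2463) = 17.66, so K_p = 311.8/4.8 = 65.

K_p = 65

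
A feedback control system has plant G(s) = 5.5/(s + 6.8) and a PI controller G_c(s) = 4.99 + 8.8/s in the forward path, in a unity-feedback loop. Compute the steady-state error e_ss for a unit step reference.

0

The open loop G_c(s)G(s) has a pole at the origin (type 1), so the static position error constant is infinite and e_ss = 1/(1+∞) = 0.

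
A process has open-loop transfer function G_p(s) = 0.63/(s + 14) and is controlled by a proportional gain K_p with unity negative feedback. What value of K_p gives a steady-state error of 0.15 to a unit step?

For a type-0 loop with proportional control, e_ss = 1/(1 + K_p·G_p(0)).
G_p(0) = 0.045. Require 1/(1 + K_p·0.045) = 0.15, so 1 + 0.045·K_p = 6.667.
K_p = (6.667 − 1)/0.045 = 126.

K_p = 126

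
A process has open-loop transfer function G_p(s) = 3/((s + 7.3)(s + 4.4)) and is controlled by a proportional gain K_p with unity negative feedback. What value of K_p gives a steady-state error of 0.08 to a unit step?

K_p = 123

The loop is type 0, so e_ss(step) = 1/(1 + K_pos) with K_pos = K_p·G_p(0).
G_p(0) = 0.0934. Require 1/(1 + K_p·0.0934) = 0.08, so 1 + 0.0934·K_p = 12.5.
K_p = (12.5 − 1)/0.0934 = 123.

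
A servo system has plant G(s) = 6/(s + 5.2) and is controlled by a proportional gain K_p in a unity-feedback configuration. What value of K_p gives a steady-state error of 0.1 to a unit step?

The loop is type 0, so e_ss(step) = 1/(1 + K_pos) with K_pos = K_p·G(0).
G(0) = 1.154. Require 1/(1 + K_p·1.154) = 0.1, so 1 + 1.154·K_p = 10.
K_p = (10 − 1)/1.154 = 7.8.

K_p = 7.8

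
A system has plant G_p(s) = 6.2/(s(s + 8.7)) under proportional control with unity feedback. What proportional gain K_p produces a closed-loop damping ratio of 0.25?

K_p = 48.8

Closed-loop characteristic equation: s² + 8.7s + K_p·6.2 = 0.
So ω_n = √(6.2K_p) and 2ζω_n = 8.7, giving ζ = 8.7/(2√(6.2K_p)).
Setting ζ = 0.25: √(6.2K_p) = 8.7/(2·0.25) = 17.4, so K_p = 302.8/6.2 = 48.8.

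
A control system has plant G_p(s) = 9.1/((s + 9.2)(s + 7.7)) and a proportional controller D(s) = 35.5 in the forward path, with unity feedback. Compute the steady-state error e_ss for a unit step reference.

The loop is type 0. Static position error constant K_pos = D(0)·G_p(0) = 35.5·0.1285 = 4.56.
Steady-state error to a unit step: e_ss = 1/(1+K_pos) = 1/5.56 = 0.18.

0.18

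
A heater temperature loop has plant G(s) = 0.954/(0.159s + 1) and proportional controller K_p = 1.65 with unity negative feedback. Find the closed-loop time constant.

τ = 0.0618 s

Closed loop: T(s) = K_p·G/(1+K_p·G) = 1.574/(0.159s + 1 + 1.574), with pole at s = −(1 + 1.574)/0.159 = −16.19.
Closed-loop time constant τ = 1/16.19 = 0.0618 s.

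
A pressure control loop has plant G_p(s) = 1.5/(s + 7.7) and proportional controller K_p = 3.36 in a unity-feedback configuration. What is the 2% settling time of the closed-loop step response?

Closed-loop transfer function: T(s) = K_p·G_p(s)/(1 + K_p·G_p(s)) = 5.04/(s + 7.7 + 5.04) = 5.04/(s + 12.74).
Time constant τ = 1/12.74 = 0.07849 s, so the 2% settling time is about 4τ = 0.314 s.

T_s ≈ 0.314 s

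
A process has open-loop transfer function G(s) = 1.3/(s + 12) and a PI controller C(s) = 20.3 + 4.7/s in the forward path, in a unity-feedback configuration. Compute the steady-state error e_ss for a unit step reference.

The open loop C(s)G(s) has a pole at the origin (type 1), so the static position error constant is infinite and e_ss = 1/(1+∞) = 0.

0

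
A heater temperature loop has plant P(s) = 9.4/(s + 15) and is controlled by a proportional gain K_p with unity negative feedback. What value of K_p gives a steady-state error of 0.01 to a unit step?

Steady-state error for a unit step on this type-0 loop is 1/(1 + K_p·P(0)).
P(0) = 0.6267. Require 1/(1 + K_p·0.6267) = 0.01, so 1 + 0.6267·K_p = 100.
K_p = (100 − 1)/0.6267 = 158.

K_p = 158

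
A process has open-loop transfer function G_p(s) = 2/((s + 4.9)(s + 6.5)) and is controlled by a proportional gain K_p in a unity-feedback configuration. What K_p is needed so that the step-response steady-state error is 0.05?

The loop is type 0, so e_ss(step) = 1/(1 + K_pos) with K_pos = K_p·G_p(0).
G_p(0) = 0.06279. Require 1/(1 + K_p·0.06279) = 0.05, so 1 + 0.06279·K_p = 20.
K_p = (20 − 1)/0.06279 = 303.

K_p = 303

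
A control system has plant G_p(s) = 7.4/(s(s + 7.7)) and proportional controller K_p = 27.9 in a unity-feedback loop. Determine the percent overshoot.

From 1 + K_pG_p(s) = 0: s² + 7.7s + 206.5 = 0 ⇒ ω_n = 14.37, ζ = 0.2679.
%OS = 100·exp(−πζ/√(1−ζ²)) = 100·exp(−π·0.2679/√0.9282) = 41.7%.

41.7%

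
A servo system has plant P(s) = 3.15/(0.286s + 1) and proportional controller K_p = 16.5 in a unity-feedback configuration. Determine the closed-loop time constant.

τ = 0.0054 s

Closed loop: T(s) = K_p·P/(1+K_p·P) = 51.98/(0.286s + 1 + 51.98), with pole at s = −(1 + 51.98)/0.286 = −185.2.
Closed-loop time constant τ = 1/185.2 = 0.0054 s.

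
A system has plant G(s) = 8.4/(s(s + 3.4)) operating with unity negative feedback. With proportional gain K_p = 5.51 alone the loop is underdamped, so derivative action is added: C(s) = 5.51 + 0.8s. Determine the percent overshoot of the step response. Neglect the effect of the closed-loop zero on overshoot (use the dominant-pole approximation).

3.03%

Forward path: (5.51 + 0.8s)·8.4/(s(s+3.4)). The closed-loop characteristic equation is s² + (3.4 + 8.4·0.8)s + 8.4·5.51 = 0.
That is s² + 10.12s + 46.28 = 0, so ω_n = 6.803 rad/s and ζ = 10.12/(2·6.803) = 0.7438.
%OS = 100·exp(−πζ/√(1−ζ²)) = 3.03%.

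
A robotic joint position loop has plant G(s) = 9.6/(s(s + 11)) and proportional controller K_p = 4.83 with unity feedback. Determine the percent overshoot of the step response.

1.35%

Closed-loop characteristic equation: s² + 11s + 46.37 = 0, so ω_n = 6.809 rad/s and ζ = 11/(2·6.809) = 0.8077.
%OS = 100·exp(−πζ/√(1−ζ²)) = 100·exp(−π·0.8077/√0.3476) = 1.35%.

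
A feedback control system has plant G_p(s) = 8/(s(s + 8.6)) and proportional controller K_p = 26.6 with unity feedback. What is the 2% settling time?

The closed-loop denominator s² + 8.6s + 212.8 gives ω_n = √212.8 = 14.59 and ζ = 8.6/(2ω_n) = 0.2948.
2% settling time T_s ≈ 4/(ζω_n) = 4/4.3 = 0.93 s.

T_s ≈ 0.93 s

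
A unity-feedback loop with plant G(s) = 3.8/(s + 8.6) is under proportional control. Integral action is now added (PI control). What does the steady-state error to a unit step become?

The integrator makes K_pos = lim_{s→0} C(s)G(s) infinite, so e_ss = 1/(1+K_pos) = 0.

0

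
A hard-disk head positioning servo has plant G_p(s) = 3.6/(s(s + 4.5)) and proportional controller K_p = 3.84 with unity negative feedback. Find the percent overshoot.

Closed-loop characteristic equation: s² + 4.5s + 13.82 = 0, so ω_n = 3.718 rad/s and ζ = 4.5/(2·3.718) = 0.6052.
%OS = 100·exp(−πζ/√(1−ζ²)) = 100·exp(−π·0.6052/√0.6338) = 9.18%.

9.18%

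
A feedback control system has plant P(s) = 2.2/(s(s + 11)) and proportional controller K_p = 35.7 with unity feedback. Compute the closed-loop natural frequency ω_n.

ω_n = 8.86 rad/s

With unity feedback the closed-loop characteristic equation is s² + 11s + 35.7·2.2 = s² + 11s + 78.54 = 0.
Matching s² + 2ζω_n s + ω_n²: ω_n = √78.54 = 8.862 rad/s and 2ζω_n = 11, so ζ = 11/(2·8.862) = 0.621.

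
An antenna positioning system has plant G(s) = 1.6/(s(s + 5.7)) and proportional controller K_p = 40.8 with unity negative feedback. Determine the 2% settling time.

From 1 + K_pG(s) = 0: s² + 5.7s + 65.28 = 0 ⇒ ω_n = 8.08, ζ = 0.3527.
2% settling time T_s ≈ 4/(ζω_n) = 4/2.85 = 1.4 s.

T_s ≈ 1.4 s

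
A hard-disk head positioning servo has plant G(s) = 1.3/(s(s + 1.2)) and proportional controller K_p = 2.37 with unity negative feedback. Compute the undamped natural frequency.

1 + K_p·G(s) = 0 gives s² + 1.2s + 3.081 = 0.
Matching s² + 2ζω_n s + ω_n²: ω_n = √3.081 = 1.755 rad/s and 2ζω_n = 1.2, so ζ = 1.2/(2·1.755) = 0.342.

ω_n = 1.76 rad/s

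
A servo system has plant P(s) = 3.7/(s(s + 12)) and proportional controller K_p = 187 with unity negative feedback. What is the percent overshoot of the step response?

The closed-loop denominator s² + 12s + 691.9 gives ω_n = √691.9 = 26.3 and ζ = 12/(2ω_n) = 0.2281.
%OS = 100·exp(−πζ/√(1−ζ²)) = 100·exp(−π·0.2281/√0.948) = 47.9%.

47.9%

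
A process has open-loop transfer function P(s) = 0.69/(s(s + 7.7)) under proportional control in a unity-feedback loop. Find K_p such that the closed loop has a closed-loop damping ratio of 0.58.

Closed-loop characteristic equation: s² + 7.7s + K_p·0.69 = 0.
So ω_n = √(0.69K_p) and 2ζω_n = 7.7, giving ζ = 7.7/(2√(0.69K_p)).
Setting ζ = 0.58: √(0.69K_p) = 7.7/(2·0.58) = 6.638, so K_p = 44.06/0.69 = 63.9.

K_p = 63.9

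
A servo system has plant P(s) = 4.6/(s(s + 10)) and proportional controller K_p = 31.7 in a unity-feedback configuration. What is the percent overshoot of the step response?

From 1 + K_pP(s) = 0: s² + 10s + 145.8 = 0 ⇒ ω_n = 12.08, ζ = 0.4141.
%OS = 100·exp(−πζ/√(1−ζ²)) = 100·exp(−π·0.4141/√0.8286) = 24%.

24%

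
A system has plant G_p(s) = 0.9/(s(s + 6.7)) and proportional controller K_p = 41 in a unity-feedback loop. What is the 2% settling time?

T_s ≈ 1.19 s

The closed-loop denominator s² + 6.7s + 36.9 gives ω_n = √36.9 = 6.075 and ζ = 6.7/(2ω_n) = 0.5515.
2% settling time T_s ≈ 4/(ζω_n) = 4/3.35 = 1.19 s.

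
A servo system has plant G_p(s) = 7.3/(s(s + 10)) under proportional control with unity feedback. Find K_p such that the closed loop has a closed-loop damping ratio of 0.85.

K_p = 4.74

Closed-loop characteristic equation: s² + 10s + K_p·7.3 = 0.
So ω_n = √(7.3K_p) and 2ζω_n = 10, giving ζ = 10/(2√(7.3K_p)).
Setting ζ = 0.85: √(7.3K_p) = 10/(2·0.85) = 5.882, so K_p = 34.6/7.3 = 4.74.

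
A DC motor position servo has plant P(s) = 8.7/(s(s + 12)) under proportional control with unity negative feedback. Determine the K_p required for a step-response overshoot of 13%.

From %OS = 100·exp(−πζ/√(1−ζ²)) = 13%, ζ = −ln(0.13)/√(π²+ln²(0.13)) = 0.5446.
Characteristic equation s² + 12s + 8.7K_p = 0 gives ζ = 12/(2√(8.7K_p)).
Setting ζ = 0.5446: √(8.7K_p) = 12/(2·0.5446) = 11.02, so K_p = 121.4/8.7 = 13.9.

K_p = 13.9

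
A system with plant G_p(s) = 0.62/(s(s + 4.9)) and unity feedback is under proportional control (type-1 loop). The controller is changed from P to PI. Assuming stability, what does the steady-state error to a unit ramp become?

0

The integrator raises the loop to type 2, so K_v → ∞ and e_ss to a ramp is zero.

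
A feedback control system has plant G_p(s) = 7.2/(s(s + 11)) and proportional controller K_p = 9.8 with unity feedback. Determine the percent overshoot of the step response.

6.58%

The closed-loop denominator s² + 11s + 70.56 gives ω_n = √70.56 = 8.4 and ζ = 11/(2ω_n) = 0.6548.
%OS = 100·exp(−πζ/√(1−ζ²)) = 100·exp(−π·0.6548/√0.5713) = 6.58%.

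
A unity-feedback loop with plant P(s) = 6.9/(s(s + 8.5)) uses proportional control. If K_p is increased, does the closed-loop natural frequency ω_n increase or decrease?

ω_n = √(6.9·K_p), which grows with K_p.

increase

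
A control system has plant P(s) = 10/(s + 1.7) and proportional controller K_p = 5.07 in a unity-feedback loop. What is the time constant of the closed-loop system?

τ = 0.0191 s

Closed-loop transfer function: T(s) = K_p·P(s)/(1 + K_p·P(s)) = 50.7/(s + 1.7 + 50.7) = 50.7/(s + 52.4).
Time constant τ = 1/52.4 = 0.0191 s.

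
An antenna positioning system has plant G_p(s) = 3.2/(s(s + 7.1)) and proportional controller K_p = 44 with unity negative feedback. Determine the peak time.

T_p = 0.277 s

The closed-loop denominator s² + 7.1s + 140.8 gives ω_n = √140.8 = 11.87 and ζ = 7.1/(2ω_n) = 0.2992.
Damped frequency ω_d = ω_n√(1−ζ²) = 11.32 rad/s, so peak time T_p = π/ω_d = 0.277 s.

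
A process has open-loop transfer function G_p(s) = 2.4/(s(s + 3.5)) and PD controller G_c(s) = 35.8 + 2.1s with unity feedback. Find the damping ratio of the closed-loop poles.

ζ = 0.461

Forward path: (35.8 + 2.1s)·2.4/(s(s+3.5)). The closed-loop characteristic equation is s² + (3.5 + 2.4·2.1)s + 2.4·35.8 = 0.
That is s² + 8.54s + 85.92 = 0, so ω_n = 9.269 rad/s and ζ = 8.54/(2·9.269) = 0.4607.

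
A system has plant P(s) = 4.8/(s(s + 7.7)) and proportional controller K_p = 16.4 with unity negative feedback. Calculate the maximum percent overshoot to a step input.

22%

From 1 + K_pP(s) = 0: s² + 7.7s + 78.72 = 0 ⇒ ω_n = 8.872, ζ = 0.4339.
%OS = 100·exp(−πζ/√(1−ζ²)) = 100·exp(−π·0.4339/√0.8117) = 22%.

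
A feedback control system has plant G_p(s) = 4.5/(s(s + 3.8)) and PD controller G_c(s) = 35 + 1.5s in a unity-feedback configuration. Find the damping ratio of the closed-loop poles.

ζ = 0.42

Forward path: (35 + 1.5s)·4.5/(s(s+3.8)). The closed-loop characteristic equation is s² + (3.8 + 4.5·1.5)s + 4.5·35 = 0.
That is s² + 10.55s + 157.5 = 0, so ω_n = 12.55 rad/s and ζ = 10.55/(2·12.55) = 0.4203.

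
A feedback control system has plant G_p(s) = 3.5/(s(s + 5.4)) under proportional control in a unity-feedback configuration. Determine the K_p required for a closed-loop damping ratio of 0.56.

Closed-loop characteristic equation: s² + 5.4s + K_p·3.5 = 0.
So ω_n = √(3.5K_p) and 2ζω_n = 5.4, giving ζ = 5.4/(2√(3.5K_p)).
Setting ζ = 0.56: √(3.5K_p) = 5.4/(2·0.56) = 4.821, so K_p = 23.25/3.5 = 6.64.

K_p = 6.64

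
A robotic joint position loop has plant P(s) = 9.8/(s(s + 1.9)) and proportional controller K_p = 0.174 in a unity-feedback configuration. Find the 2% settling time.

From 1 + K_pP(s) = 0: s² + 1.9s + 1.705 = 0 ⇒ ω_n = 1.306, ζ = 0.7275.
2% settling time T_s ≈ 4/(ζω_n) = 4/0.95 = 4.21 s.

T_s ≈ 4.21 s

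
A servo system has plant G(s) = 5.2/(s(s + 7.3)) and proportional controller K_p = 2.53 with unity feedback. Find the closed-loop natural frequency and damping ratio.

ω_n = 3.63 rad/s, ζ = 1.01

With unity feedback the closed-loop characteristic equation is s² + 7.3s + 2.53·5.2 = s² + 7.3s + 13.16 = 0.
Matching s² + 2ζω_n s + ω_n²: ω_n = √13.16 = 3.627 rad/s and 2ζω_n = 7.3, so ζ = 7.3/(2·3.627) = 1.01.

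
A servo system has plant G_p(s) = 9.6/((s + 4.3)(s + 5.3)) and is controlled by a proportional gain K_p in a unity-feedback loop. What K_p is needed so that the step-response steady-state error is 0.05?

K_p = 45.1

For a type-0 loop with proportional control, e_ss = 1/(1 + K_p·G_p(0)).
G_p(0) = 0.4212. Require 1/(1 + K_p·0.4212) = 0.05, so 1 + 0.4212·K_p = 20.
K_p = (20 − 1)/0.4212 = 45.1.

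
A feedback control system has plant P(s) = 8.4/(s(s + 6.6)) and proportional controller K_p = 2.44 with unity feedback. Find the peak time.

Closed-loop characteristic equation: s² + 6.6s + 20.5 = 0, so ω_n = 4.527 rad/s and ζ = 6.6/(2·4.527) = 0.7289.
Damped frequency ω_d = ω_n√(1−ζ²) = 3.099 rad/s, so peak time T_p = π/ω_d = 1.01 s.

T_p = 1.01 s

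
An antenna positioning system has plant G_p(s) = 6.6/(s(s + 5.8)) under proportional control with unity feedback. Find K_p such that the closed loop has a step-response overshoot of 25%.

From %OS = 100·exp(−πζ/√(1−ζ²)) = 25%, ζ = −ln(0.25)/√(π²+ln²(0.25)) = 0.4037.
Characteristic equation s² + 5.8s + 6.6K_p = 0 gives ζ = 5.8/(2√(6.6K_p)).
Setting ζ = 0.4037: √(6.6K_p) = 5.8/(2·0.4037) = 7.183, so K_p = 51.6/6.6 = 7.82.

K_p = 7.82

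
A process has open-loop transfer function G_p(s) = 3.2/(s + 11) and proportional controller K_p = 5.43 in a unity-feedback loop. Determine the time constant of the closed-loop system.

τ = 0.0352 s

Closed-loop transfer function: T(s) = K_p·G_p(s)/(1 + K_p·G_p(s)) = 17.38/(s + 11 + 17.38) = 17.38/(s + 28.38).
Time constant τ = 1/28.38 = 0.0352 s.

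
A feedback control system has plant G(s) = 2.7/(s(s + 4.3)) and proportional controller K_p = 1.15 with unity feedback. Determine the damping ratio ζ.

ζ = 1.22

The closed-loop denominator is s(s+4.3) + 1.15·2.7 = s² + 4.3s + 3.105.
So ω_n² = 3.105 ⇒ ω_n = 1.762 rad/s, and ζ = 4.3/(2ω_n) = 1.22.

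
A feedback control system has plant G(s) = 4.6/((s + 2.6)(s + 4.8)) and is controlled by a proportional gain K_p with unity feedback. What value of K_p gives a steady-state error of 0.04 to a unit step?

For a type-0 loop with proportional control, e_ss = 1/(1 + K_p·G(0)).
G(0) = 0.3686. Require 1/(1 + K_p·0.3686) = 0.04, so 1 + 0.3686·K_p = 25.
K_p = (25 − 1)/0.3686 = 65.1.

K_p = 65.1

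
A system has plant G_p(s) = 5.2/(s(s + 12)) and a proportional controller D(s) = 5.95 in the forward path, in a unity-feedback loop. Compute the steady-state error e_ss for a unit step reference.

The open loop D(s)G_p(s) has a pole at the origin (type 1), so the static position error constant is infinite and e_ss = 1/(1+∞) = 0.

0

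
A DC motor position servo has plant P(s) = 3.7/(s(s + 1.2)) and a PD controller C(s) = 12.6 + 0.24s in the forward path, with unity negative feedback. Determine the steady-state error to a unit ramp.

The loop has one pole at the origin (type 1). Velocity error constant K_v = lim_{s→0} s·C(s)P(s) = 12.6·3.7/1.2 = 38.85.
Steady-state error to a unit ramp: e_ss = 1/K_v = 0.0257.

0.0257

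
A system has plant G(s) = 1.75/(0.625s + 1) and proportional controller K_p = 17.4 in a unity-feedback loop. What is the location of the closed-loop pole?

s = -50.32

Closed loop: T(s) = K_p·G/(1+K_p·G) = 30.45/(0.625s + 1 + 30.45), with pole at s = −(1 + 30.45)/0.625 = −50.32.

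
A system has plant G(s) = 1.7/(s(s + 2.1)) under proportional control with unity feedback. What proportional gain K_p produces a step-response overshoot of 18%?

K_p = 2.83

From %OS = 100·exp(−πζ/√(1−ζ²)) = 18%, ζ = −ln(0.18)/√(π²+ln²(0.18)) = 0.4791.
Characteristic equation s² + 2.1s + 1.7K_p = 0 gives ζ = 2.1/(2√(1.7K_p)).
Setting ζ = 0.4791: √(1.7K_p) = 2.1/(2·0.4791) = 2.192, so K_p = 4.803/1.7 = 2.83.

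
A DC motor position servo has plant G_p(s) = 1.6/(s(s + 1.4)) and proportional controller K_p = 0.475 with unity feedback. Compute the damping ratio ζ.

ζ = 0.803

1 + K_p·G_p(s) = 0 gives s² + 1.4s + 0.76 = 0.
Matching s² + 2ζω_n s + ω_n²: ω_n = √0.76 = 0.8718 rad/s and 2ζω_n = 1.4, so ζ = 1.4/(2·0.8718) = 0.803.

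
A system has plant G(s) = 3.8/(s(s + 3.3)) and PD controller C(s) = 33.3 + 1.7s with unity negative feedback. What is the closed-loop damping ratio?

Forward path: (33.3 + 1.7s)·3.8/(s(s+3.3)). The closed-loop characteristic equation is s² + (3.3 + 3.8·1.7)s + 3.8·33.3 = 0.
That is s² + 9.76s + 126.5 = 0, so ω_n = 11.25 rad/s and ζ = 9.76/(2·11.25) = 0.4338.

ζ = 0.434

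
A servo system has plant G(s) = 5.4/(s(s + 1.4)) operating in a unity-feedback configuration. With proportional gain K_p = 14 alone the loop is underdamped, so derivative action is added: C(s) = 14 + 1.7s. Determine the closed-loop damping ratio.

ζ = 0.608

Forward path: (14 + 1.7s)·5.4/(s(s+1.4)). The closed-loop characteristic equation is s² + (1.4 + 5.4·1.7)s + 5.4·14 = 0.
That is s² + 10.58s + 75.6 = 0, so ω_n = 8.695 rad/s and ζ = 10.58/(2·8.695) = 0.6084.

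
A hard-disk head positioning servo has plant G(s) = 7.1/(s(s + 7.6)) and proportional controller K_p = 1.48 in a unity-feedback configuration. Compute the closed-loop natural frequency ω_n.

The closed-loop denominator is s(s+7.6) + 1.48·7.1 = s² + 7.6s + 10.51.
So ω_n² = 10.51 ⇒ ω_n = 3.242 rad/s, and ζ = 7.6/(2ω_n) = 1.17.

ω_n = 3.24 rad/s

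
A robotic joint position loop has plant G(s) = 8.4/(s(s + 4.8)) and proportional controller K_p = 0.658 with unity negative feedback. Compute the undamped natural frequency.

ω_n = 2.35 rad/s

1 + K_p·G(s) = 0 gives s² + 4.8s + 5.527 = 0.
So ω_n² = 5.527 ⇒ ω_n = 2.351 rad/s, and ζ = 4.8/(2ω_n) = 1.02.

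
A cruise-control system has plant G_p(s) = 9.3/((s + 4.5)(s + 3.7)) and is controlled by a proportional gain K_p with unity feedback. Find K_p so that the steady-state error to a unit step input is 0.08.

K_p = 20.6

For a type-0 loop with proportional control, e_ss = 1/(1 + K_p·G_p(0)).
G_p(0) = 0.5586. Require 1/(1 + K_p·0.5586) = 0.08, so 1 + 0.5586·K_p = 12.5.
K_p = (12.5 − 1)/0.5586 = 20.6.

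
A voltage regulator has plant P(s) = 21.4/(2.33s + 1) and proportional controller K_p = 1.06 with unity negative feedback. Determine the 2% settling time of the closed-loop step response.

Closed loop: T(s) = K_p·P/(1+K_p·P) = 22.68/(2.33s + 1 + 22.68), with pole at s = −(1 + 22.68)/2.33 = −10.16.
τ = 1/10.16 = 0.09838 s, so 2% settling time ≈ 4τ = 0.394 s.

T_s ≈ 0.394 s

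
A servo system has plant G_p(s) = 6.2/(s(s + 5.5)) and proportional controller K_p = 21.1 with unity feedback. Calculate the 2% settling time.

From 1 + K_pG_p(s) = 0: s² + 5.5s + 130.8 = 0 ⇒ ω_n = 11.44, ζ = 0.2404.
2% settling time T_s ≈ 4/(ζω_n) = 4/2.75 = 1.45 s.

T_s ≈ 1.45 s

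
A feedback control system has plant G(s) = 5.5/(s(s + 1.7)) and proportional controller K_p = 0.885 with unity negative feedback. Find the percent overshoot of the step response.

The closed-loop denominator s² + 1.7s + 4.867 gives ω_n = √4.867 = 2.206 and ζ = 1.7/(2ω_n) = 0.3853.
%OS = 100·exp(−πζ/√(1−ζ²)) = 100·exp(−π·0.3853/√0.8516) = 26.9%.

26.9%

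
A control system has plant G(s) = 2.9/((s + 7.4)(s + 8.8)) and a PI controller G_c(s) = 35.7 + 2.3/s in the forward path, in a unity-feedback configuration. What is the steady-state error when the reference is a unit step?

The open loop G_c(s)G(s) has a pole at the origin (type 1), so the static position error constant is infinite and e_ss = 1/(1+∞) = 0.

0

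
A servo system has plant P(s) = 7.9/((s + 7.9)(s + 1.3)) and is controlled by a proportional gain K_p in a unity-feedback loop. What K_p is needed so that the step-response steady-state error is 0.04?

The loop is type 0, so e_ss(step) = 1/(1 + K_pos) with K_pos = K_p·P(0).
P(0) = 0.7692. Require 1/(1 + K_p·0.7692) = 0.04, so 1 + 0.7692·K_p = 25.
K_p = (25 − 1)/0.7692 = 31.2.

K_p = 31.2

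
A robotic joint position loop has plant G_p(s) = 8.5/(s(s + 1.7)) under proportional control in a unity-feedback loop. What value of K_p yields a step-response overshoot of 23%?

K_p = 0.473

From %OS = 100·exp(−πζ/√(1−ζ²)) = 23%, ζ = −ln(0.23)/√(π²+ln²(0.23)) = 0.4237.
Characteristic equation s² + 1.7s + 8.5K_p = 0 gives ζ = 1.7/(2√(8.5K_p)).
Setting ζ = 0.4237: √(8.5K_p) = 1.7/(2·0.4237) = 2.006, so K_p = 4.024/8.5 = 0.473.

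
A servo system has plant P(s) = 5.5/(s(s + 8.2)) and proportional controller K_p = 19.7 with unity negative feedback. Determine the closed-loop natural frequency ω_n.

ω_n = 10.4 rad/s

The closed-loop denominator is s(s+8.2) + 19.7·5.5 = s² + 8.2s + 108.3.
So ω_n² = 108.3 ⇒ ω_n = 10.41 rad/s, and ζ = 8.2/(2ω_n) = 0.394.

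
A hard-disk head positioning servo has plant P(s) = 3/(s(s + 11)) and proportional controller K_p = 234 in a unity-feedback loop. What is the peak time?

Closed-loop characteristic equation: s² + 11s + 702 = 0, so ω_n = 26.5 rad/s and ζ = 11/(2·26.5) = 0.2076.
Damped frequency ω_d = ω_n√(1−ζ²) = 25.92 rad/s, so peak time T_p = π/ω_d = 0.121 s.

T_p = 0.121 s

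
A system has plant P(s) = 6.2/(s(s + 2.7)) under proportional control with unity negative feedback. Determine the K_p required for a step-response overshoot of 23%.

K_p = 1.64

From %OS = 100·exp(−πζ/√(1−ζ²)) = 23%, ζ = −ln(0.23)/√(π²+ln²(0.23)) = 0.4237.
Characteristic equation s² + 2.7s + 6.2K_p = 0 gives ζ = 2.7/(2√(6.2K_p)).
Setting ζ = 0.4237: √(6.2K_p) = 2.7/(2·0.4237) = 3.186, so K_p = 10.15/6.2 = 1.64.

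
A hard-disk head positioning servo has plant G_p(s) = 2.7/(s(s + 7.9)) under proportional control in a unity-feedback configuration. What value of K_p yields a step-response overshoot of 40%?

From %OS = 100·exp(−πζ/√(1−ζ²)) = 40%, ζ = −ln(0.4)/√(π²+ln²(0.4)) = 0.28.
Characteristic equation s² + 7.9s + 2.7K_p = 0 gives ζ = 7.9/(2√(2.7K_p)).
Setting ζ = 0.28: √(2.7K_p) = 7.9/(2·0.28) = 14.11, so K_p = 199/2.7 = 73.7.

K_p = 73.7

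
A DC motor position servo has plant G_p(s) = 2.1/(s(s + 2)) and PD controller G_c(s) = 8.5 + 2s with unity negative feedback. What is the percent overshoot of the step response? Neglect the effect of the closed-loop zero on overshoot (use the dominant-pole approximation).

3.36%

Forward path: (8.5 + 2s)·2.1/(s(s+2)). The closed-loop characteristic equation is s² + (2 + 2.1·2)s + 2.1·8.5 = 0.
That is s² + 6.2s + 17.85 = 0, so ω_n = 4.225 rad/s and ζ = 6.2/(2·4.225) = 0.7337.
%OS = 100·exp(−πζ/√(1−ζ²)) = 3.36%.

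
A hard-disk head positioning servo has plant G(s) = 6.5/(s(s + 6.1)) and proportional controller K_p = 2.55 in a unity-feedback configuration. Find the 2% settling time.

Closed-loop characteristic equation: s² + 6.1s + 16.57 = 0, so ω_n = 4.071 rad/s and ζ = 6.1/(2·4.071) = 0.7492.
2% settling time T_s ≈ 4/(ζω_n) = 4/3.05 = 1.31 s.

T_s ≈ 1.31 s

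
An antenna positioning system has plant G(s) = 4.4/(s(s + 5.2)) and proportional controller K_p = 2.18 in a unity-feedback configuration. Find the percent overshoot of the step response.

Closed-loop characteristic equation: s² + 5.2s + 9.592 = 0, so ω_n = 3.097 rad/s and ζ = 5.2/(2·3.097) = 0.8395.
%OS = 100·exp(−πζ/√(1−ζ²)) = 100·exp(−π·0.8395/√0.2952) = 0.78%.

0.78%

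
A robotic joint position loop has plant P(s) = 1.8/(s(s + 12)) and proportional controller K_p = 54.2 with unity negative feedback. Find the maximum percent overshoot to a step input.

9.05%

From 1 + K_pP(s) = 0: s² + 12s + 97.56 = 0 ⇒ ω_n = 9.877, ζ = 0.6075.
%OS = 100·exp(−πζ/√(1−ζ²)) = 100·exp(−π·0.6075/√0.631) = 9.05%.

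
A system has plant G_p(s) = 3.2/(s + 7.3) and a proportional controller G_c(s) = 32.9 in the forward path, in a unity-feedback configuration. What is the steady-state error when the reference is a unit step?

The loop is type 0. Static position error constant K_pos = G_c(0)·G_p(0) = 32.9·0.4384 = 14.42.
Steady-state error to a unit step: e_ss = 1/(1+K_pos) = 1/15.42 = 0.0648.

0.0648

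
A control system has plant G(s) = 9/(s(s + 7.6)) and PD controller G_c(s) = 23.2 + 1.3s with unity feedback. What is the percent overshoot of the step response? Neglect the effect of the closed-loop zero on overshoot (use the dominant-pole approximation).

5.97%

Forward path: (23.2 + 1.3s)·9/(s(s+7.6)). The closed-loop characteristic equation is s² + (7.6 + 9·1.3)s + 9·23.2 = 0.
That is s² + 19.3s + 208.8 = 0, so ω_n = 14.45 rad/s and ζ = 19.3/(2·14.45) = 0.6678.
%OS = 100·exp(−πζ/√(1−ζ²)) = 5.97%.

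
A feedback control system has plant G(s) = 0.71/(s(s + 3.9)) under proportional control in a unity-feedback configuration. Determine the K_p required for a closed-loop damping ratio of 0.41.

K_p = 31.9

Closed-loop characteristic equation: s² + 3.9s + K_p·0.71 = 0.
So ω_n = √(0.71K_p) and 2ζω_n = 3.9, giving ζ = 3.9/(2√(0.71K_p)).
Setting ζ = 0.41: √(0.71K_p) = 3.9/(2·0.41) = 4.756, so K_p = 22.62/0.71 = 31.9.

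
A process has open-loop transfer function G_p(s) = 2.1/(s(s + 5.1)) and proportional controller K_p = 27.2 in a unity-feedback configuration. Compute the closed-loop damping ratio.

With unity feedback the closed-loop characteristic equation is s² + 5.1s + 27.2·2.1 = s² + 5.1s + 57.12 = 0.
Matching s² + 2ζω_n s + ω_n²: ω_n = √57.12 = 7.558 rad/s and 2ζω_n = 5.1, so ζ = 5.1/(2·7.558) = 0.337.

ζ = 0.337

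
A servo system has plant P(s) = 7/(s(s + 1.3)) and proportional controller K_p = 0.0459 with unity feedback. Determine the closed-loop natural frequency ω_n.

1 + K_p·P(s) = 0 gives s² + 1.3s + 0.3213 = 0.
So ω_n² = 0.3213 ⇒ ω_n = 0.5668 rad/s, and ζ = 1.3/(2ω_n) = 1.15.

ω_n = 0.567 rad/s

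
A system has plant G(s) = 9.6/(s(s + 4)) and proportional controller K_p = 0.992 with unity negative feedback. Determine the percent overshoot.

From 1 + K_pG(s) = 0: s² + 4s + 9.523 = 0 ⇒ ω_n = 3.086, ζ = 0.6481.
%OS = 100·exp(−πζ/√(1−ζ²)) = 100·exp(−π·0.6481/√0.58) = 6.9%.

6.9%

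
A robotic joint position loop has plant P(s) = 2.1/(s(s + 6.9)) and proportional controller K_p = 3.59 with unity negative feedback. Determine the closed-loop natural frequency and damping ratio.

1 + K_p·P(s) = 0 gives s² + 6.9s + 7.539 = 0.
So ω_n² = 7.539 ⇒ ω_n = 2.746 rad/s, and ζ = 6.9/(2ω_n) = 1.26.

ω_n = 2.75 rad/s, ζ = 1.26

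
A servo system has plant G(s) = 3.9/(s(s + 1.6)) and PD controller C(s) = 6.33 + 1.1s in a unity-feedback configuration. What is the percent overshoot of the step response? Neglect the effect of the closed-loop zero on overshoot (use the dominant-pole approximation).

9.91%

Forward path: (6.33 + 1.1s)·3.9/(s(s+1.6)). The closed-loop characteristic equation is s² + (1.6 + 3.9·1.1)s + 3.9·6.33 = 0.
That is s² + 5.89s + 24.69 = 0, so ω_n = 4.969 rad/s and ζ = 5.89/(2·4.969) = 0.5927.
%OS = 100·exp(−πζ/√(1−ζ²)) = 9.91%.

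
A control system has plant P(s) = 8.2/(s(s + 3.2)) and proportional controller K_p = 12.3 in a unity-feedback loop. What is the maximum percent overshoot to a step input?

The closed-loop denominator s² + 3.2s + 100.9 gives ω_n = √100.9 = 10.04 and ζ = 3.2/(2ω_n) = 0.1593.
%OS = 100·exp(−πζ/√(1−ζ²)) = 100·exp(−π·0.1593/√0.9746) = 60.2%.

60.2%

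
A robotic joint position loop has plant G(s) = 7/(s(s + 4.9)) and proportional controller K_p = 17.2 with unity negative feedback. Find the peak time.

T_p = 0.294 s

The closed-loop denominator s² + 4.9s + 120.4 gives ω_n = √120.4 = 10.97 and ζ = 4.9/(2ω_n) = 0.2233.
Damped frequency ω_d = ω_n√(1−ζ²) = 10.7 rad/s, so peak time T_p = π/ω_d = 0.294 s.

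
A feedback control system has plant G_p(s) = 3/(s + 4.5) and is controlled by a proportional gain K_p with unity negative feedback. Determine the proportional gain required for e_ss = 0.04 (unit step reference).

K_p = 36

For a type-0 loop with proportional control, e_ss = 1/(1 + K_p·G_p(0)).
G_p(0) = 0.6667. Require 1/(1 + K_p·0.6667) = 0.04, so 1 + 0.6667·K_p = 25.
K_p = (25 − 1)/0.6667 = 36.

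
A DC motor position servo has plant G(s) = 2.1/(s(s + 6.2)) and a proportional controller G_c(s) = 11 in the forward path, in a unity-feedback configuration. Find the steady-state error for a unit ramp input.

The loop has one pole at the origin (type 1). Velocity error constant K_v = lim_{s→0} s·G_c(s)G(s) = 11·2.1/6.2 = 3.726.
Steady-state error to a unit ramp: e_ss = 1/K_v = 0.268.

0.268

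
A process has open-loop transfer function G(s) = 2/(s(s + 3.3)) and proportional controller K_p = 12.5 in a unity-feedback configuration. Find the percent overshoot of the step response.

33.3%

The closed-loop denominator s² + 3.3s + 25 gives ω_n = √25 = 5 and ζ = 3.3/(2ω_n) = 0.33.
%OS = 100·exp(−πζ/√(1−ζ²)) = 100·exp(−π·0.33/√0.8911) = 33.3%.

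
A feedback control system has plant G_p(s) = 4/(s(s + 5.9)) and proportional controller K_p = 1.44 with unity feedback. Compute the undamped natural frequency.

1 + K_p·G_p(s) = 0 gives s² + 5.9s + 5.76 = 0.
So ω_n² = 5.76 ⇒ ω_n = 2.4 rad/s, and ζ = 5.9/(2ω_n) = 1.23.

ω_n = 2.4 rad/s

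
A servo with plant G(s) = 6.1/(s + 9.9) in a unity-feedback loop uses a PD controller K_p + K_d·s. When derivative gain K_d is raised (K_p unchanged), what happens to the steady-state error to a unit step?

unchanged

K_d affects only the transient (the s-coefficient); the DC loop gain, and hence e_ss, depends only on K_p.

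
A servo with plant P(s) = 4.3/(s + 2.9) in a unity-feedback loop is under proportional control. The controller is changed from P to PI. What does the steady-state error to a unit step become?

Adding integral action puts a pole at s = 0 in the forward path, raising the system type to 1; a type-1 loop has zero steady-state error to a step.

0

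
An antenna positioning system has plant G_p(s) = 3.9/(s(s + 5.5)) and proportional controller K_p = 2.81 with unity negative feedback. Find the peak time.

From 1 + K_pG_p(s) = 0: s² + 5.5s + 10.96 = 0 ⇒ ω_n = 3.31, ζ = 0.8307.
Damped frequency ω_d = ω_n√(1−ζ²) = 1.843 rad/s, so peak time T_p = π/ω_d = 1.7 s.

T_p = 1.7 s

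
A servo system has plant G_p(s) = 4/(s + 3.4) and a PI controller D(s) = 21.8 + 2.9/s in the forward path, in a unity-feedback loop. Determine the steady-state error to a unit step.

The open loop D(s)G_p(s) has a pole at the origin (type 1), so the static position error constant is infinite and e_ss = 1/(1+∞) = 0.

0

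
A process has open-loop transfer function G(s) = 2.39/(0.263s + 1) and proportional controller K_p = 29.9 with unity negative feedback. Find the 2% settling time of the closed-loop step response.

T_s ≈ 0.0145 s

Closed loop: T(s) = K_p·G/(1+K_p·G) = 71.46/(0.263s + 1 + 71.46), with pole at s = −(1 + 71.46)/0.263 = −275.5.
τ = 1/275.5 = 0.00363 s, so 2% settling time ≈ 4τ = 0.0145 s.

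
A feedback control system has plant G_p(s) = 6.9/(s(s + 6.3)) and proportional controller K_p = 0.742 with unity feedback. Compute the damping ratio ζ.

ζ = 1.39

1 + K_p·G_p(s) = 0 gives s² + 6.3s + 5.12 = 0.
Matching s² + 2ζω_n s + ω_n²: ω_n = √5.12 = 2.263 rad/s and 2ζω_n = 6.3, so ζ = 6.3/(2·2.263) = 1.39.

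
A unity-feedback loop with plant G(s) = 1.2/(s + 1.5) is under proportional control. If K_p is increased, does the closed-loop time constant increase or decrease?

decrease

The closed-loop bandwidth 1.5+K_p·1.2 grows with K_p, so τ shrinks.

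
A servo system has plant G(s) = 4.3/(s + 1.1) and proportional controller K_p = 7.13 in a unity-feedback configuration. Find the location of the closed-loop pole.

Closed-loop transfer function: T(s) = K_p·G(s)/(1 + K_p·G(s)) = 30.66/(s + 1.1 + 30.66) = 30.66/(s + 31.76).
The closed-loop pole is at s = −31.76.

s = -31.76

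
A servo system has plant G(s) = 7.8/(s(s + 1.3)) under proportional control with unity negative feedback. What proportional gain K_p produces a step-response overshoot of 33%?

K_p = 0.489

From %OS = 100·exp(−πζ/√(1−ζ²)) = 33%, ζ = −ln(0.33)/√(π²+ln²(0.33)) = 0.3328.
Characteristic equation s² + 1.3s + 7.8K_p = 0 gives ζ = 1.3/(2√(7.8K_p)).
Setting ζ = 0.3328: √(7.8K_p) = 1.3/(2·0.3328) = 1.953, so K_p = 3.815/7.8 = 0.489.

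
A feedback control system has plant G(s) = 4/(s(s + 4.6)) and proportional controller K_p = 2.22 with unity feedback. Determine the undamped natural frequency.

ω_n = 2.98 rad/s

1 + K_p·G(s) = 0 gives s² + 4.6s + 8.88 = 0.
Matching s² + 2ζω_n s + ω_n²: ω_n = √8.88 = 2.98 rad/s and 2ζω_n = 4.6, so ζ = 4.6/(2·2.98) = 0.772.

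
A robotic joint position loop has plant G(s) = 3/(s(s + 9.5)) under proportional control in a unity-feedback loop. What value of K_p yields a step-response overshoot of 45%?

From %OS = 100·exp(−πζ/√(1−ζ²)) = 45%, ζ = −ln(0.45)/√(π²+ln²(0.45)) = 0.2463.
Characteristic equation s² + 9.5s + 3K_p = 0 gives ζ = 9.5/(2√(3K_p)).
Setting ζ = 0.2463: √(3K_p) = 9.5/(2·0.2463) = 19.28, so K_p = 371.8/3 = 124.

K_p = 124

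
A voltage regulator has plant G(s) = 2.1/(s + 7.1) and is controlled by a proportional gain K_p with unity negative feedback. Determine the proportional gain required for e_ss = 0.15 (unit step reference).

K_p = 19.2

Steady-state error for a unit step on this type-0 loop is 1/(1 + K_p·G(0)).
G(0) = 0.2958. Require 1/(1 + K_p·0.2958) = 0.15, so 1 + 0.2958·K_p = 6.667.
K_p = (6.667 − 1)/0.2958 = 19.2.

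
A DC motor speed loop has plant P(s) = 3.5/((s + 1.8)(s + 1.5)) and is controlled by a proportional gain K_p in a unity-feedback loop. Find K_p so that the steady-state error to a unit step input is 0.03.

Steady-state error for a unit step on this type-0 loop is 1/(1 + K_p·P(0)).
P(0) = 1.296. Require 1/(1 + K_p·1.296) = 0.03, so 1 + 1.296·K_p = 33.33.
K_p = (33.33 − 1)/1.296 = 24.9.

K_p = 24.9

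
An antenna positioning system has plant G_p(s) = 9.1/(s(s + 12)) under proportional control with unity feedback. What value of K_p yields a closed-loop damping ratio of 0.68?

K_p = 8.56

Closed-loop characteristic equation: s² + 12s + K_p·9.1 = 0.
So ω_n = √(9.1K_p) and 2ζω_n = 12, giving ζ = 12/(2√(9.1K_p)).
Setting ζ = 0.68: √(9.1K_p) = 12/(2·0.68) = 8.824, so K_p = 77.85/9.1 = 8.56.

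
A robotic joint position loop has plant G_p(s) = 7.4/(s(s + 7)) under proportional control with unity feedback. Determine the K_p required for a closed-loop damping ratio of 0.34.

Closed-loop characteristic equation: s² + 7s + K_p·7.4 = 0.
So ω_n = √(7.4K_p) and 2ζω_n = 7, giving ζ = 7/(2√(7.4K_p)).
Setting ζ = 0.34: √(7.4K_p) = 7/(2·0.34) = 10.29, so K_p = 106/7.4 = 14.3.

K_p = 14.3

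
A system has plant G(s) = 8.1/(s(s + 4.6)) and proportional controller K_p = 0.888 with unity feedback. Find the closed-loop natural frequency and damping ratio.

The closed-loop denominator is s(s+4.6) + 0.888·8.1 = s² + 4.6s + 7.193.
Matching s² + 2ζω_n s + ω_n²: ω_n = √7.193 = 2.682 rad/s and 2ζω_n = 4.6, so ζ = 4.6/(2·2.682) = 0.858.

ω_n = 2.68 rad/s, ζ = 0.858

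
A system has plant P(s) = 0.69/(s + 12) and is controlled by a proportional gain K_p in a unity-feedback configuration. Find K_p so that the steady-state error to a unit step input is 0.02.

Steady-state error for a unit step on this type-0 loop is 1/(1 + K_p·P(0)).
P(0) = 0.0575. Require 1/(1 + K_p·0.0575) = 0.02, so 1 + 0.0575·K_p = 50.
K_p = (50 − 1)/0.0575 = 852.

K_p = 852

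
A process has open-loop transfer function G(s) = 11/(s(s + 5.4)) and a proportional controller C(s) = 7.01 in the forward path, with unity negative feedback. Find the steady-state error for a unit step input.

0

The open loop C(s)G(s) has a pole at the origin (type 1), so the static position error constant is infinite and e_ss = 1/(1+∞) = 0.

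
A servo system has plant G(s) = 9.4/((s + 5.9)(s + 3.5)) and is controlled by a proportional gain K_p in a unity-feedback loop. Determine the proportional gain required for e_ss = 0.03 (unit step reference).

Steady-state error for a unit step on this type-0 loop is 1/(1 + K_p·G(0)).
G(0) = 0.4552. Require 1/(1 + K_p·0.4552) = 0.03, so 1 + 0.4552·K_p = 33.33.
K_p = (33.33 − 1)/0.4552 = 71.

K_p = 71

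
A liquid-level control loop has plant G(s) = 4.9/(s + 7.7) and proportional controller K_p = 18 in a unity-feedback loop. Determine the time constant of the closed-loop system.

τ = 0.0104 s

Closed-loop transfer function: T(s) = K_p·G(s)/(1 + K_p·G(s)) = 88.2/(s + 7.7 + 88.2) = 88.2/(s + 95.9).
Time constant τ = 1/95.9 = 0.0104 s.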